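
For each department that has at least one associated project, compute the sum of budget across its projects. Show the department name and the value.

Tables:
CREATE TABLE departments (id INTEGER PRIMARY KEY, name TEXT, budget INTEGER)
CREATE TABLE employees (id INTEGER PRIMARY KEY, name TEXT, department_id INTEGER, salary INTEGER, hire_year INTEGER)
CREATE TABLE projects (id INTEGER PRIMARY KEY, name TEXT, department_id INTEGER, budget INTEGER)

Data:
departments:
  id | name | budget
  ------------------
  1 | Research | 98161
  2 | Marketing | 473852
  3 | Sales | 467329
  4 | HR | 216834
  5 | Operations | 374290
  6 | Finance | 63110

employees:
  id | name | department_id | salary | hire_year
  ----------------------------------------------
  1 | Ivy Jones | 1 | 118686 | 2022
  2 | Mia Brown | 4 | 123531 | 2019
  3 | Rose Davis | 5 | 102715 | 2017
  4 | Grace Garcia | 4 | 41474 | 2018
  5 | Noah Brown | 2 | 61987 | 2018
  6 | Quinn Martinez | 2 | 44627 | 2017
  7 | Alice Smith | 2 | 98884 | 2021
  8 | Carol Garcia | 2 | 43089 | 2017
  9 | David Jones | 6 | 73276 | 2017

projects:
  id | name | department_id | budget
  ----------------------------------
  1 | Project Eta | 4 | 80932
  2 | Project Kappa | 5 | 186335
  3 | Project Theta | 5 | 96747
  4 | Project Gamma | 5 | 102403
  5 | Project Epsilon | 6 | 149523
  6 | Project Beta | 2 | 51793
SELECT p.name, SUM(c.budget) AS sum_budget FROM projects c JOIN departments p ON c.department_id = p.id GROUP BY p.id, p.name

Execution result:
name | sum_budget
Marketing | 51793
HR | 80932
Operations | 385485
Finance | 149523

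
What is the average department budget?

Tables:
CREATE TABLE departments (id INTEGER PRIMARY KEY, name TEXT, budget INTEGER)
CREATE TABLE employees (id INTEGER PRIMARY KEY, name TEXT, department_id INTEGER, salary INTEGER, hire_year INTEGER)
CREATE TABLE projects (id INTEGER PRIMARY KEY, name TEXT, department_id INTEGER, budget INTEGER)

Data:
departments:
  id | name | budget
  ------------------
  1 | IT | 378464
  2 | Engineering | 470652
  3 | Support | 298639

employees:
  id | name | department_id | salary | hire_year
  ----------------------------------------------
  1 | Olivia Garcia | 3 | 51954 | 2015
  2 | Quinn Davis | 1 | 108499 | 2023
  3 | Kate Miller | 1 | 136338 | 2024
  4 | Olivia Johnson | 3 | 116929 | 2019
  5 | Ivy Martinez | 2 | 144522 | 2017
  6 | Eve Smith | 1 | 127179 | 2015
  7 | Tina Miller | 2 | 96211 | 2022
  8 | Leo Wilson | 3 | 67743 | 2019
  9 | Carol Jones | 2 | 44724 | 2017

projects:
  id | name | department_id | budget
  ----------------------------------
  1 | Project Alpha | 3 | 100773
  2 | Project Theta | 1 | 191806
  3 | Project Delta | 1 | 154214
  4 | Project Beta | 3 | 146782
SELECT AVG(budget) FROM departments

Execution result:
382585.00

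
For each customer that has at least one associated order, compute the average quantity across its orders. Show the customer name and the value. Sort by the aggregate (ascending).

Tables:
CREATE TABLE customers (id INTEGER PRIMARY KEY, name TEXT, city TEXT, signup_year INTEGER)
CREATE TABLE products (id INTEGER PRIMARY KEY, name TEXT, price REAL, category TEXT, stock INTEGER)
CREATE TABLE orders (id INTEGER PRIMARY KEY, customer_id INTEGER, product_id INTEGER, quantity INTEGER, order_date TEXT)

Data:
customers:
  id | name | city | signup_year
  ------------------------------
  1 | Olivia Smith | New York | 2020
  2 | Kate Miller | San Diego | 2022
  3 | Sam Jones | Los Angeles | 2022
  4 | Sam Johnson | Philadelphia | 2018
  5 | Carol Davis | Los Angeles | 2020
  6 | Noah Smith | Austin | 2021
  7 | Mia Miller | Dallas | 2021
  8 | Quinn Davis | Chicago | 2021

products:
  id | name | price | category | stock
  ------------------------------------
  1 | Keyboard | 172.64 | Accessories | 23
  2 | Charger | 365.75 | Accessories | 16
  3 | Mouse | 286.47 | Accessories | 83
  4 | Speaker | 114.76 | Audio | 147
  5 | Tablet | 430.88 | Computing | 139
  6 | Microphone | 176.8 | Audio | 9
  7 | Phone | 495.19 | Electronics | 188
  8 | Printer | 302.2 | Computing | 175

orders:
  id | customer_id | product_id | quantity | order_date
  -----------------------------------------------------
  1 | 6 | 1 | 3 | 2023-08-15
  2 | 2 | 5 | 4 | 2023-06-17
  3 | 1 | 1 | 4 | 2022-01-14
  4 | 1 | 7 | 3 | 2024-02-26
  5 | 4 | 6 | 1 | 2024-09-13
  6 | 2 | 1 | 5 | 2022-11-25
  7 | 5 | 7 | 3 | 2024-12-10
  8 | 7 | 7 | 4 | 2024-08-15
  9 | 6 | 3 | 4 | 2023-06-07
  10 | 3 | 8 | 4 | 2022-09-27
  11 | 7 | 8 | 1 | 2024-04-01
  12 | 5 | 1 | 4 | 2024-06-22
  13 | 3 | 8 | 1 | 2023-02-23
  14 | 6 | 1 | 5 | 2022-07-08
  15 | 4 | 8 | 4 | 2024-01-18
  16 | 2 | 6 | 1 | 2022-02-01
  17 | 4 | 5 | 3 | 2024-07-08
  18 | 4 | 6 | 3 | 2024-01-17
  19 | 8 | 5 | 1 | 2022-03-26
SELECT p.name, AVG(c.quantity) AS avg_quantity FROM orders c JOIN customers p ON c.customer_id = p.id GROUP BY p.id, p.name ORDER BY avg_quantity ASC

Execution result:
name | avg_quantity
Quinn Davis | 1.00
Sam Jones | 2.50
Mia Miller | 2.50
Sam Johnson | 2.75
Kate Miller | 3.33
Olivia Smith | 3.50
Carol Davis | 3.50
Noah Smith | 4.00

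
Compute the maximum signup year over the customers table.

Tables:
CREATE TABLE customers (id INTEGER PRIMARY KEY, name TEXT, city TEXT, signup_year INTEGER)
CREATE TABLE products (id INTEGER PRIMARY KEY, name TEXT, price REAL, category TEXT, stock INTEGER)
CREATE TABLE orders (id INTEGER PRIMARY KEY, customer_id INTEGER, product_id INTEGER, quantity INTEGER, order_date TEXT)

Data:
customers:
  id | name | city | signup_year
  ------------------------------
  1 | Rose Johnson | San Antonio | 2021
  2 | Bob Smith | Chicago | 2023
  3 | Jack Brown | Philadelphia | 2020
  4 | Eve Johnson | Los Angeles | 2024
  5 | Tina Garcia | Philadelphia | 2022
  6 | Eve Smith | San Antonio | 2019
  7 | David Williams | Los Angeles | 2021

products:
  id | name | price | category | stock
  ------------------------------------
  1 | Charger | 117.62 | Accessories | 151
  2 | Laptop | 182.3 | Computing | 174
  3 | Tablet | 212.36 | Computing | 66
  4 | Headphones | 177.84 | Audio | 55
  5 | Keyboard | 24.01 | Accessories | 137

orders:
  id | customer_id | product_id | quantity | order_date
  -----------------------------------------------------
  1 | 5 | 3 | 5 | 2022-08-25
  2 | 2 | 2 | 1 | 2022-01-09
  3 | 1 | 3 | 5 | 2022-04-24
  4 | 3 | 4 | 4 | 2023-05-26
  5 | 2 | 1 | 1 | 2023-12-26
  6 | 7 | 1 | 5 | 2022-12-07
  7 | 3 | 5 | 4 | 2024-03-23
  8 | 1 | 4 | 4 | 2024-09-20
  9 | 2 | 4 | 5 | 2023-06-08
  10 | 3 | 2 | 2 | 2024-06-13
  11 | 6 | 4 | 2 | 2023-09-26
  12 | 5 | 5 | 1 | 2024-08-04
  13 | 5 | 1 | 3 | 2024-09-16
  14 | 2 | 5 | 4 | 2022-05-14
SELECT MAX(signup_year) FROM customers

Execution result:
2024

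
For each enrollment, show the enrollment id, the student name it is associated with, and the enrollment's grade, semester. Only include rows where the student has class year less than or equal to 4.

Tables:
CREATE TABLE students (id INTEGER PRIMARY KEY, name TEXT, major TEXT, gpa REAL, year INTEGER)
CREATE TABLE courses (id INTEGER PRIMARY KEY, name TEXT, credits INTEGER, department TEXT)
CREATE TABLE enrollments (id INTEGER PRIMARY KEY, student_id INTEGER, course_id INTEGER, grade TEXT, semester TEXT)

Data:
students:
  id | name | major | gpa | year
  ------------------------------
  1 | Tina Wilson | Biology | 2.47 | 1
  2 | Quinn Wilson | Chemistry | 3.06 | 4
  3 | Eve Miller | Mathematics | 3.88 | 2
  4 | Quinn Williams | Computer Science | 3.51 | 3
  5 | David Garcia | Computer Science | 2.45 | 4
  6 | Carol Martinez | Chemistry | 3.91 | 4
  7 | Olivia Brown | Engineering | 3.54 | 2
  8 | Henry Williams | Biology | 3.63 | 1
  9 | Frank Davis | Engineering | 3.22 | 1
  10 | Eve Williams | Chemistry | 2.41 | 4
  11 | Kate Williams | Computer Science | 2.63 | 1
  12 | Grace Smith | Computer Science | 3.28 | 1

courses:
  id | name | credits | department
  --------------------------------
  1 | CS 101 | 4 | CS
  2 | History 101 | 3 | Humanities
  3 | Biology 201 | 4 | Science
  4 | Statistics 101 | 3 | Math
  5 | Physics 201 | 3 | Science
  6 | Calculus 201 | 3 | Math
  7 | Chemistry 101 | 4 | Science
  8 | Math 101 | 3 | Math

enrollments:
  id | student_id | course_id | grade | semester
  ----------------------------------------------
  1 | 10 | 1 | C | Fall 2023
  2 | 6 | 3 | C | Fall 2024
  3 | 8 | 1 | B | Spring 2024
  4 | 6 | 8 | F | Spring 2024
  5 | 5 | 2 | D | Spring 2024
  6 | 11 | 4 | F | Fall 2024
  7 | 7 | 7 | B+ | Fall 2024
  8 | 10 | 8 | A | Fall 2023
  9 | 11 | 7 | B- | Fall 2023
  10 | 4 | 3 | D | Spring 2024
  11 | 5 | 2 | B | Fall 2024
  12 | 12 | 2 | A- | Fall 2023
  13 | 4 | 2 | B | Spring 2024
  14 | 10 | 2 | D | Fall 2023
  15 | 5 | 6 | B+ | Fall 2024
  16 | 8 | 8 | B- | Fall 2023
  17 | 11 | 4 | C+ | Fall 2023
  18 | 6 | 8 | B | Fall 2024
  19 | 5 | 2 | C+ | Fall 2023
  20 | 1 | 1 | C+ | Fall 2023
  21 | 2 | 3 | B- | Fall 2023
SELECT c.id, p.name AS student, c.grade, c.semester FROM enrollments c JOIN students p ON c.student_id = p.id WHERE p.year <= 4

Execution result:
id | student | grade | semester
1 | Eve Williams | C | Fall 2023
2 | Carol Martinez | C | Fall 2024
3 | Henry Williams | B | Spring 2024
4 | Carol Martinez | F | Spring 2024
5 | David Garcia | D | Spring 2024
6 | Kate Williams | F | Fall 2024
7 | Olivia Brown | B+ | Fall 2024
8 | Eve Williams | A | Fall 2023
9 | Kate Williams | B- | Fall 2023
10 | Quinn Williams | D | Spring 2024
11 | David Garcia | B | Fall 2024
12 | Grace Smith | A- | Fall 2023
13 | Quinn Williams | B | Spring 2024
14 | Eve Williams | D | Fall 2023
15 | David Garcia | B+ | Fall 2024
16 | Henry Williams | B- | Fall 2023
17 | Kate Williams | C+ | Fall 2023
18 | Carol Martinez | B | Fall 2024
19 | David Garcia | C+ | Fall 2023
20 | Tina Wilson | C+ | Fall 2023
21 | Quinn Wilson | B- | Fall 2023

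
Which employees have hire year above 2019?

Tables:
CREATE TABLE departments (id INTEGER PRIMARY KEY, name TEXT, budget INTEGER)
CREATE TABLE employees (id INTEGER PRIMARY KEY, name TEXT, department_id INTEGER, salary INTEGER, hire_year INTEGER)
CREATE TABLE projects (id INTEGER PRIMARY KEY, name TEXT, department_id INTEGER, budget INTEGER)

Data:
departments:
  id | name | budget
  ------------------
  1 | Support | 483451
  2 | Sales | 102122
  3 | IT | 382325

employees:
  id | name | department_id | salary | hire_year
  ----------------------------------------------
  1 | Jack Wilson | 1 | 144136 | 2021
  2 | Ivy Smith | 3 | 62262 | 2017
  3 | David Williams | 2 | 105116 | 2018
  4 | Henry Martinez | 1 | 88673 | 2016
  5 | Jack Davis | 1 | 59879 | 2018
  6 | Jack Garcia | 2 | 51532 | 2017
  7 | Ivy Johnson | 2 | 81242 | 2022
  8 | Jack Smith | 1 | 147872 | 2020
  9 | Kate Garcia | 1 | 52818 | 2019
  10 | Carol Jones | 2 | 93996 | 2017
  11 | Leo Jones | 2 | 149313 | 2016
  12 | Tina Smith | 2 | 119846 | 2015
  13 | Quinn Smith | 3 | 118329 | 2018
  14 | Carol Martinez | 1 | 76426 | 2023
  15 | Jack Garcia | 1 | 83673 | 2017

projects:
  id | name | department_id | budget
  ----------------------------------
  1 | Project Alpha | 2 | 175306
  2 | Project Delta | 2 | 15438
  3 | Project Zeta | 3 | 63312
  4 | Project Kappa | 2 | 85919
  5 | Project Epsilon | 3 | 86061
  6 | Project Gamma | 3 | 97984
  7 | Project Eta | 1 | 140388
SELECT name, hire_year FROM employees WHERE hire_year > 2019

Execution result:
name | hire_year
Jack Wilson | 2021
Ivy Johnson | 2022
Jack Smith | 2020
Carol Martinez | 2023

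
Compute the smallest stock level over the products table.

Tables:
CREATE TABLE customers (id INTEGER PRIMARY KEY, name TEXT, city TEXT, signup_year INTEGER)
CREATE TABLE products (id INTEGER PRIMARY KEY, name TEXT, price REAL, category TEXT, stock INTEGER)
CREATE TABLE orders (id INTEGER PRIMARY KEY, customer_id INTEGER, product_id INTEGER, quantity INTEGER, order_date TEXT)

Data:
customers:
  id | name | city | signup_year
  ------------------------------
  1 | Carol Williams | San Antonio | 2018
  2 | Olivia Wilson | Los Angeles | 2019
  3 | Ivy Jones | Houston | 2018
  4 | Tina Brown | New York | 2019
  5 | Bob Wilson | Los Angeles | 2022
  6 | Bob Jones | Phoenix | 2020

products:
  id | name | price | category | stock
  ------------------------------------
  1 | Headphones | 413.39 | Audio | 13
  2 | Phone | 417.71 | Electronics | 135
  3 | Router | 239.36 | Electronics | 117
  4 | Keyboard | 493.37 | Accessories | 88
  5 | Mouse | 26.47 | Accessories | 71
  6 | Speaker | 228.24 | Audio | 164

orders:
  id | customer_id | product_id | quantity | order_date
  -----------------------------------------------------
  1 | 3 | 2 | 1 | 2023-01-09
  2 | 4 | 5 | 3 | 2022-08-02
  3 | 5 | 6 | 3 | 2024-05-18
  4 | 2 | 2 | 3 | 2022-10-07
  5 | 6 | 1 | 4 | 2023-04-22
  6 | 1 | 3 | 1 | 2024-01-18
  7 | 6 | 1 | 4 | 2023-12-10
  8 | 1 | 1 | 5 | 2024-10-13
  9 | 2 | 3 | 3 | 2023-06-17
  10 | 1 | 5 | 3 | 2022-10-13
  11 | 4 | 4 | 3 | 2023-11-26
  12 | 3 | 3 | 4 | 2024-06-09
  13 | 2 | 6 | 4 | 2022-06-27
SELECT MIN(stock) FROM products

Execution result:
13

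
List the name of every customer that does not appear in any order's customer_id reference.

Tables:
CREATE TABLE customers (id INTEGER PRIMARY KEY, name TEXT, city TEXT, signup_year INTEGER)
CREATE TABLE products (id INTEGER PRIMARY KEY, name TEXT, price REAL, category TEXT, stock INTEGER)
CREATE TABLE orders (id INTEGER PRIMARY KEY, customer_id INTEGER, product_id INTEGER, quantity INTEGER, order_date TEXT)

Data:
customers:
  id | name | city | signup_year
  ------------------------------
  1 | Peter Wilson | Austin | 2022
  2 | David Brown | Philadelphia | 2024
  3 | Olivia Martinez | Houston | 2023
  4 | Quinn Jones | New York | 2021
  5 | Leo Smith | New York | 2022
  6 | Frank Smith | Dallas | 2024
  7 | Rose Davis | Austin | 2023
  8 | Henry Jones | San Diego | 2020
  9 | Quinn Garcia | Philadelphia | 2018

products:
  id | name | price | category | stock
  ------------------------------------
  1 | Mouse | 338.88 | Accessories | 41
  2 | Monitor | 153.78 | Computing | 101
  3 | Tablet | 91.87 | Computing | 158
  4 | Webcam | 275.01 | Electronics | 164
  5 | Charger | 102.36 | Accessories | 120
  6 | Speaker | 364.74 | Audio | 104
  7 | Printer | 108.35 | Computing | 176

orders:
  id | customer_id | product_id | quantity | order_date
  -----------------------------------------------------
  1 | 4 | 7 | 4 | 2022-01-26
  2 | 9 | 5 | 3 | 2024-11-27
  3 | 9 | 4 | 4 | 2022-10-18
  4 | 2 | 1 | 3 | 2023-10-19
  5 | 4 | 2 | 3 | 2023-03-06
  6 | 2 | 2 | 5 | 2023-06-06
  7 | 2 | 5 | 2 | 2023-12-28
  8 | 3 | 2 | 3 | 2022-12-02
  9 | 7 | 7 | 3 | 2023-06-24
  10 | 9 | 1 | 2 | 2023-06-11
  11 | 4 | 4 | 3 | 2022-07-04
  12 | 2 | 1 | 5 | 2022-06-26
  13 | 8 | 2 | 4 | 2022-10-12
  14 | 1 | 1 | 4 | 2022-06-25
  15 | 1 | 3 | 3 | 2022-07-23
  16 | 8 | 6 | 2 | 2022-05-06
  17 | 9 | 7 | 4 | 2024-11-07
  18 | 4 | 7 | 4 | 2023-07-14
SELECT p.name FROM customers p LEFT JOIN orders c ON c.customer_id = p.id WHERE c.id IS NULL

Execution result:
name
Leo Smith
Frank Smith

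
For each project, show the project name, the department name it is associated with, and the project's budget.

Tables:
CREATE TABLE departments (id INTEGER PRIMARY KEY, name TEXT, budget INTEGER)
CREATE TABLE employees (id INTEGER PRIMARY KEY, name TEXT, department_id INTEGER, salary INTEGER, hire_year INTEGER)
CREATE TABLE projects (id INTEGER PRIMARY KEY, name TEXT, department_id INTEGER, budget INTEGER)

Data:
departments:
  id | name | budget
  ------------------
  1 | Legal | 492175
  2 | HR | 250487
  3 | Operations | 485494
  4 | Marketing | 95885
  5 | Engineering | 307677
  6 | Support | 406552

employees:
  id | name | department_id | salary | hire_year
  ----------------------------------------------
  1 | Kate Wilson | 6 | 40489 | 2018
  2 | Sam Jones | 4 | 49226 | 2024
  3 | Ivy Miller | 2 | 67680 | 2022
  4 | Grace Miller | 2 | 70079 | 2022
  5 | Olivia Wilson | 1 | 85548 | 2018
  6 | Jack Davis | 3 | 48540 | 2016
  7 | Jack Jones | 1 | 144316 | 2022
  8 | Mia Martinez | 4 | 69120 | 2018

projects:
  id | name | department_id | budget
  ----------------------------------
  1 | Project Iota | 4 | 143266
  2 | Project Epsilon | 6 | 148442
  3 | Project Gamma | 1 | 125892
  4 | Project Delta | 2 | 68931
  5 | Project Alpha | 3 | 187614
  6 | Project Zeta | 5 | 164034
SELECT c.name, p.name AS department, c.budget FROM projects c JOIN departments p ON c.department_id = p.id

Execution result:
name | department | budget
Project Iota | Marketing | 143266
Project Epsilon | Support | 148442
Project Gamma | Legal | 125892
Project Delta | HR | 68931
Project Alpha | Operations | 187614
Project Zeta | Engineering | 164034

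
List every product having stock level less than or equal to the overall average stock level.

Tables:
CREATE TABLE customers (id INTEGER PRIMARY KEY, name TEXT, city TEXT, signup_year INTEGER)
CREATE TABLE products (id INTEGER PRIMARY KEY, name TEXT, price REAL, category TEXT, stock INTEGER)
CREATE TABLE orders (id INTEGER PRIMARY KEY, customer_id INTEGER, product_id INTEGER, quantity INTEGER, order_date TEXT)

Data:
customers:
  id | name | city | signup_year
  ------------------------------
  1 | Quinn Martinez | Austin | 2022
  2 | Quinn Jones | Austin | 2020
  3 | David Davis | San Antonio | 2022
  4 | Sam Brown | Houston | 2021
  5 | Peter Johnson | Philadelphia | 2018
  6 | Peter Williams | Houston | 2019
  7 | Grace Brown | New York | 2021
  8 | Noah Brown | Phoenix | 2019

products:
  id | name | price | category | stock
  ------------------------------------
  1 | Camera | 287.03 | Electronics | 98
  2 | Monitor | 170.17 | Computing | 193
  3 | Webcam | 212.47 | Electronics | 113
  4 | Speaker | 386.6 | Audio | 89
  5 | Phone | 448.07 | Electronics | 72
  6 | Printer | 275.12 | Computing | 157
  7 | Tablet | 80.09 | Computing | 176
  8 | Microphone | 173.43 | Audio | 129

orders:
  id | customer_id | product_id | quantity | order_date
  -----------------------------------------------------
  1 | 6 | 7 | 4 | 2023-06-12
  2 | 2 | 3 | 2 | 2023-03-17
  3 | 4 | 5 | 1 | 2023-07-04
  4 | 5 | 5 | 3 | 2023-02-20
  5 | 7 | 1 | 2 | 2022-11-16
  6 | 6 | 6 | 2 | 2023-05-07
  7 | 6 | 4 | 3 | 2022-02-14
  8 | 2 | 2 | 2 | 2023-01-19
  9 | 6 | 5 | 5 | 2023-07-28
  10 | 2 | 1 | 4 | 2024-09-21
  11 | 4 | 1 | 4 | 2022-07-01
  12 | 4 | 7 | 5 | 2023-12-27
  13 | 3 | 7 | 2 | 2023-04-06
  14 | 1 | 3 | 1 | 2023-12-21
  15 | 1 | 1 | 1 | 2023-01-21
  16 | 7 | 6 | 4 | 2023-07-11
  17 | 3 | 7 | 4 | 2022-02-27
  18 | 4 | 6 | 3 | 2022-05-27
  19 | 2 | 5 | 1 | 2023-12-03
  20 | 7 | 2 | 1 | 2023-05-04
SELECT name, stock FROM products WHERE stock <= (SELECT AVG(stock) FROM products)

Execution result:
name | stock
Camera | 98
Webcam | 113
Speaker | 89
Phone | 72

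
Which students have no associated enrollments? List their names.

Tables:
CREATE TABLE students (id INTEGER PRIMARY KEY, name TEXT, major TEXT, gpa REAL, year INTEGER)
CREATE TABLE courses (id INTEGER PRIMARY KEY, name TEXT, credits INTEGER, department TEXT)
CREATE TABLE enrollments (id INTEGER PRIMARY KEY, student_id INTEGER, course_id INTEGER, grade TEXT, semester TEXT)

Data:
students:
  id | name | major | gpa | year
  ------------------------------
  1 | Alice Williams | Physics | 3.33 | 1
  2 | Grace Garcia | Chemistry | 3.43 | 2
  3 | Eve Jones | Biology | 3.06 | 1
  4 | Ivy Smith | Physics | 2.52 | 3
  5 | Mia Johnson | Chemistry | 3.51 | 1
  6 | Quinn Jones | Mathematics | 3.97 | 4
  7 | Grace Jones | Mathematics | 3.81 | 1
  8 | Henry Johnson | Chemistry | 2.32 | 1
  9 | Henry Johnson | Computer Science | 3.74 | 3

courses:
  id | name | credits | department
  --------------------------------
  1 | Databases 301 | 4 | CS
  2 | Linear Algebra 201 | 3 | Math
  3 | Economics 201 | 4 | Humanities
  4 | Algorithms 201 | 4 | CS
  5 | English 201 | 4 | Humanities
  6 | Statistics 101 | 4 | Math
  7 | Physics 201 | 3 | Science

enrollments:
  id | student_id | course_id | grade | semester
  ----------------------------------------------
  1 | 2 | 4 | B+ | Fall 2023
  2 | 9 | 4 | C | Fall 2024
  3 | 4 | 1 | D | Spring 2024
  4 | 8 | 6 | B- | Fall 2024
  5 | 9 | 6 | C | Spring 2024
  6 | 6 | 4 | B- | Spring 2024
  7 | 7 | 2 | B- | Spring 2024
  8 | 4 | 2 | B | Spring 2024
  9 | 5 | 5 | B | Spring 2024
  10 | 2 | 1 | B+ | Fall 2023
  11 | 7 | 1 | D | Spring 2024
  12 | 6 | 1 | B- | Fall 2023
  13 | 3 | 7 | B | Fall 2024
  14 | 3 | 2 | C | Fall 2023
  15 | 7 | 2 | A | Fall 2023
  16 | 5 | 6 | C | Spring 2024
SELECT p.name FROM students p LEFT JOIN enrollments c ON c.student_id = p.id WHERE c.id IS NULL

Execution result:
Alice Williams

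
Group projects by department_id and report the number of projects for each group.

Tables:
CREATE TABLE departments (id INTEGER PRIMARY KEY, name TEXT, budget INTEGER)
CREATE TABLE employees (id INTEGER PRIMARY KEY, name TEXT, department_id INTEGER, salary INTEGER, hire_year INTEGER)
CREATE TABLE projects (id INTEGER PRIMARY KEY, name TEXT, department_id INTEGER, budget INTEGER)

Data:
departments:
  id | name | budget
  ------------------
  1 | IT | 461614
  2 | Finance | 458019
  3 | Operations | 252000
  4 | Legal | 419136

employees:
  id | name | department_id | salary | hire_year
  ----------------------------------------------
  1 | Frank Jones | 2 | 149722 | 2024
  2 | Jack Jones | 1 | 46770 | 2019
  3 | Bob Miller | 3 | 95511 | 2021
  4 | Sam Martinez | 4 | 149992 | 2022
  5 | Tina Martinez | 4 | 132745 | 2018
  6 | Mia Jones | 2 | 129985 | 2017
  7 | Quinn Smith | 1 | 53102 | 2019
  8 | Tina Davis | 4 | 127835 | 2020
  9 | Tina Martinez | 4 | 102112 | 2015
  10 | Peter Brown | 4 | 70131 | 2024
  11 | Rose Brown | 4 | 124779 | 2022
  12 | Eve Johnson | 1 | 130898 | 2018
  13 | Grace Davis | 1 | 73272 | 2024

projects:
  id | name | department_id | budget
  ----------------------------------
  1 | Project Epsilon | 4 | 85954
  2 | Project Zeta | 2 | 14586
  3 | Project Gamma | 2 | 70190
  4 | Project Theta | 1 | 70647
SELECT department_id, COUNT(*) AS n FROM projects GROUP BY department_id

Execution result:
department_id | n
1 | 1
2 | 2
4 | 1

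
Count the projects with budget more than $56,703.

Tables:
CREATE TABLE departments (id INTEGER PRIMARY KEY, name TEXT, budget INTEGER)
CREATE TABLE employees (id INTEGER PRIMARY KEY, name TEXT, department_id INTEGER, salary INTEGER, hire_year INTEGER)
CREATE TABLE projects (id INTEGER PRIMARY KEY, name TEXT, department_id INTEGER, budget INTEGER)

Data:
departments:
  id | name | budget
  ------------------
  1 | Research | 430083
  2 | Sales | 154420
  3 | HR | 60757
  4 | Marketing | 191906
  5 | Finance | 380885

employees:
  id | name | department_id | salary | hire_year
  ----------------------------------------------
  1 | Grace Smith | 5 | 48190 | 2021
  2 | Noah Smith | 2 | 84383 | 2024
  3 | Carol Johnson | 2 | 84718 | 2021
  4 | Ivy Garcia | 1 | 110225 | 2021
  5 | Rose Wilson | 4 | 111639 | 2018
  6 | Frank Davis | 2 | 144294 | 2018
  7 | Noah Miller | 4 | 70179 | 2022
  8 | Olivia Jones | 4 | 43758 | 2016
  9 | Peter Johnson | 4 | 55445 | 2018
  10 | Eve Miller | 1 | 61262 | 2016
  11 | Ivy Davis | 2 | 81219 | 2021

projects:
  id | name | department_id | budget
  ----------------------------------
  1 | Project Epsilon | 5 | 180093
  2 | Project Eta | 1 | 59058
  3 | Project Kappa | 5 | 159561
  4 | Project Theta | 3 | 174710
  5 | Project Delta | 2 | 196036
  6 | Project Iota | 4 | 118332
SELECT COUNT(*) FROM projects WHERE budget > 56703

Execution result:
6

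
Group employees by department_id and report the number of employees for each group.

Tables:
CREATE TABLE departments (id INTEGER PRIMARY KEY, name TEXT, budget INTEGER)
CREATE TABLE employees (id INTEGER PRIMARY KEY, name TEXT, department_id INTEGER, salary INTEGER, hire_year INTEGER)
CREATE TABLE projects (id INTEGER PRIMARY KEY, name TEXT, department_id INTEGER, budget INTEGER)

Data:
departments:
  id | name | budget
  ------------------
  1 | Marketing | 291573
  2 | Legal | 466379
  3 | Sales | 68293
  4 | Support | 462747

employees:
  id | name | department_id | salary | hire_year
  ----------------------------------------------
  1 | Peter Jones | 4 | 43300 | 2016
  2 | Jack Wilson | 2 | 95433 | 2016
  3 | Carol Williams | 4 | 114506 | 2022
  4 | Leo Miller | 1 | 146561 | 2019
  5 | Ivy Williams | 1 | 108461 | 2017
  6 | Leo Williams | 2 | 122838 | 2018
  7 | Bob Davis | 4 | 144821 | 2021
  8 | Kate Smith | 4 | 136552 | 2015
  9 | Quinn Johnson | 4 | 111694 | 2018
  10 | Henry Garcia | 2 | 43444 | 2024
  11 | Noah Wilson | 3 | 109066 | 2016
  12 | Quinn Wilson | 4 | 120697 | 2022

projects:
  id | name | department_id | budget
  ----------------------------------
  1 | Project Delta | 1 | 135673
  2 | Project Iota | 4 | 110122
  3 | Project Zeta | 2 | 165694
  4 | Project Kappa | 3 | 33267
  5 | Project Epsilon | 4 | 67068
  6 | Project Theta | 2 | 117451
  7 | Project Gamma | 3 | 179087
SELECT department_id, COUNT(*) AS n FROM employees GROUP BY department_id

Execution result:
department_id | n
1 | 2
2 | 3
3 | 1
4 | 6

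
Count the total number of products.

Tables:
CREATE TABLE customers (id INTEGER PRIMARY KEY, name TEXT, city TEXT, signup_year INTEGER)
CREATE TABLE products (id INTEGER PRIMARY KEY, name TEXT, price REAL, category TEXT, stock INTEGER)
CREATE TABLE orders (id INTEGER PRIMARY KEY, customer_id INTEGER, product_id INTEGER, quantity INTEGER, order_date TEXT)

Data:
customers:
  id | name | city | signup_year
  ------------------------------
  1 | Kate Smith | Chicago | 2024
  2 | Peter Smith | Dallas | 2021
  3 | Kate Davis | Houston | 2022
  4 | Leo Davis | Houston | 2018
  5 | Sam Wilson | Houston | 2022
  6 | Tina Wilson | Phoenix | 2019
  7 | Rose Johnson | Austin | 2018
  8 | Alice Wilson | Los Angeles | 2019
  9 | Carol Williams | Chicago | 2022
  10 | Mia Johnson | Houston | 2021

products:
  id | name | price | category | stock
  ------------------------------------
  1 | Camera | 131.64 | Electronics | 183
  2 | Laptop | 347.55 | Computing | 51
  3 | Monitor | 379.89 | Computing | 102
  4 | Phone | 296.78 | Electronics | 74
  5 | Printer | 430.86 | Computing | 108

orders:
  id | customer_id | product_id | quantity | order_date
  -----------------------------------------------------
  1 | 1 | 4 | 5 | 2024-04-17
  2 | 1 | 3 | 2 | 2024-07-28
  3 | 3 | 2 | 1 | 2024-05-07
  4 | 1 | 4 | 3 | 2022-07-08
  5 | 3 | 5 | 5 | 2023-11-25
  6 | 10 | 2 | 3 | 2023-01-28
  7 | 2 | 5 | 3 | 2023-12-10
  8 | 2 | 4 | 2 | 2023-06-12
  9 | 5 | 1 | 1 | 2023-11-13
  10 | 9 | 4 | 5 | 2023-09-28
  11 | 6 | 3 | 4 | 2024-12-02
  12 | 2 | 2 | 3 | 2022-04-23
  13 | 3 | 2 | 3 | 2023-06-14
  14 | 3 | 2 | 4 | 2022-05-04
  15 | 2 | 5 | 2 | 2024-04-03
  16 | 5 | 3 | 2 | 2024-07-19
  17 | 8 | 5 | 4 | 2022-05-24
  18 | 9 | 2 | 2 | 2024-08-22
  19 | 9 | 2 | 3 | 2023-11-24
SELECT COUNT(*) FROM products

Execution result:
5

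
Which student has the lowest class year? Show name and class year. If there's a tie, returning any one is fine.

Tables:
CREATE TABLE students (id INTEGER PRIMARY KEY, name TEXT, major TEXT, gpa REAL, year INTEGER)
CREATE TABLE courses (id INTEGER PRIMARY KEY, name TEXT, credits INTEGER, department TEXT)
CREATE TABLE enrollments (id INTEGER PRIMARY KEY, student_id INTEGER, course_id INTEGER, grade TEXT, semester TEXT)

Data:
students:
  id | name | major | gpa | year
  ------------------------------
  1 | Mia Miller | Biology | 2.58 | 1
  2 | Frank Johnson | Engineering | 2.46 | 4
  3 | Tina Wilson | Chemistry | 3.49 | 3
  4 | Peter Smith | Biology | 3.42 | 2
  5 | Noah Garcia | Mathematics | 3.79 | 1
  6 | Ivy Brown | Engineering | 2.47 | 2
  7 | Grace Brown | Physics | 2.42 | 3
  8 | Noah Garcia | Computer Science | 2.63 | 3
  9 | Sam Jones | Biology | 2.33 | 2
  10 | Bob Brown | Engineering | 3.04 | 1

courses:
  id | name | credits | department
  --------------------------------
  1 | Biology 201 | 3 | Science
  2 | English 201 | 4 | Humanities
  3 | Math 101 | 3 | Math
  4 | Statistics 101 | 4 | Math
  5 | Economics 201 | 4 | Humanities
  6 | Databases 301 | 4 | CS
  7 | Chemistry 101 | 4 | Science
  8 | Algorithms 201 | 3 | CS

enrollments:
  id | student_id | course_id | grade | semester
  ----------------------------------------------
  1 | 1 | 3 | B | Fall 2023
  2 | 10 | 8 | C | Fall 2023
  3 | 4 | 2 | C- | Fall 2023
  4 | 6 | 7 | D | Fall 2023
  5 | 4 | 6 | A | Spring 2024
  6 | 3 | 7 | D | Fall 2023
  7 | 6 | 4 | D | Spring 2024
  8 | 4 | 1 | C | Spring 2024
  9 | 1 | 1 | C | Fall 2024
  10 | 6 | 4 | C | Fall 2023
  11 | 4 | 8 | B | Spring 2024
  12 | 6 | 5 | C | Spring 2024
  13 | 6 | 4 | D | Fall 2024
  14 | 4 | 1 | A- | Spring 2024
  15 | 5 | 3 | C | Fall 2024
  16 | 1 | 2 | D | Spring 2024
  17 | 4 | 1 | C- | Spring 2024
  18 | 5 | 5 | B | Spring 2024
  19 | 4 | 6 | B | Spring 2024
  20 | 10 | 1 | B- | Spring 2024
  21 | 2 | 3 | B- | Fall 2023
SELECT name, year FROM students ORDER BY year ASC LIMIT 1

Execution result:
name | year
Mia Miller | 1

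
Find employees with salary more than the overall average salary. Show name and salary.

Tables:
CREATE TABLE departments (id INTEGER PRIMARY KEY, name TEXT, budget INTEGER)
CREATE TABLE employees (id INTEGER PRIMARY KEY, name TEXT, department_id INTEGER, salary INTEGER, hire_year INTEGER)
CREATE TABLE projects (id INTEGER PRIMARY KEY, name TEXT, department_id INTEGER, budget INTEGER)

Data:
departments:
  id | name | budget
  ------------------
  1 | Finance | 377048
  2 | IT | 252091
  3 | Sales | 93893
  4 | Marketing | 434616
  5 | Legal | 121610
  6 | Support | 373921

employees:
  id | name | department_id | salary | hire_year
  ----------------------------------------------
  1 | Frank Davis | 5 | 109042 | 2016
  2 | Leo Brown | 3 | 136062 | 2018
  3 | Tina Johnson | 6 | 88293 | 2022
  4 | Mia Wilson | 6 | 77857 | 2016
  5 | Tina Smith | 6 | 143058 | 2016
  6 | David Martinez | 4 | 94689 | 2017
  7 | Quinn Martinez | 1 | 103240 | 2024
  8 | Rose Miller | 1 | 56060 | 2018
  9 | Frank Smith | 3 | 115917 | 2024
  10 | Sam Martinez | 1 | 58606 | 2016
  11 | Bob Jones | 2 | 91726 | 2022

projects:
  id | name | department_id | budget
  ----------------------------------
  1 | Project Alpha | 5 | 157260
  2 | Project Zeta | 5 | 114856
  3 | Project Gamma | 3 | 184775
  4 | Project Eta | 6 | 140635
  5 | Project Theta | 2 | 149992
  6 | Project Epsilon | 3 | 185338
SELECT name, salary FROM employees WHERE salary > (SELECT AVG(salary) FROM employees)

Execution result:
name | salary
Frank Davis | 109042
Leo Brown | 136062
Tina Smith | 143058
Quinn Martinez | 103240
Frank Smith | 115917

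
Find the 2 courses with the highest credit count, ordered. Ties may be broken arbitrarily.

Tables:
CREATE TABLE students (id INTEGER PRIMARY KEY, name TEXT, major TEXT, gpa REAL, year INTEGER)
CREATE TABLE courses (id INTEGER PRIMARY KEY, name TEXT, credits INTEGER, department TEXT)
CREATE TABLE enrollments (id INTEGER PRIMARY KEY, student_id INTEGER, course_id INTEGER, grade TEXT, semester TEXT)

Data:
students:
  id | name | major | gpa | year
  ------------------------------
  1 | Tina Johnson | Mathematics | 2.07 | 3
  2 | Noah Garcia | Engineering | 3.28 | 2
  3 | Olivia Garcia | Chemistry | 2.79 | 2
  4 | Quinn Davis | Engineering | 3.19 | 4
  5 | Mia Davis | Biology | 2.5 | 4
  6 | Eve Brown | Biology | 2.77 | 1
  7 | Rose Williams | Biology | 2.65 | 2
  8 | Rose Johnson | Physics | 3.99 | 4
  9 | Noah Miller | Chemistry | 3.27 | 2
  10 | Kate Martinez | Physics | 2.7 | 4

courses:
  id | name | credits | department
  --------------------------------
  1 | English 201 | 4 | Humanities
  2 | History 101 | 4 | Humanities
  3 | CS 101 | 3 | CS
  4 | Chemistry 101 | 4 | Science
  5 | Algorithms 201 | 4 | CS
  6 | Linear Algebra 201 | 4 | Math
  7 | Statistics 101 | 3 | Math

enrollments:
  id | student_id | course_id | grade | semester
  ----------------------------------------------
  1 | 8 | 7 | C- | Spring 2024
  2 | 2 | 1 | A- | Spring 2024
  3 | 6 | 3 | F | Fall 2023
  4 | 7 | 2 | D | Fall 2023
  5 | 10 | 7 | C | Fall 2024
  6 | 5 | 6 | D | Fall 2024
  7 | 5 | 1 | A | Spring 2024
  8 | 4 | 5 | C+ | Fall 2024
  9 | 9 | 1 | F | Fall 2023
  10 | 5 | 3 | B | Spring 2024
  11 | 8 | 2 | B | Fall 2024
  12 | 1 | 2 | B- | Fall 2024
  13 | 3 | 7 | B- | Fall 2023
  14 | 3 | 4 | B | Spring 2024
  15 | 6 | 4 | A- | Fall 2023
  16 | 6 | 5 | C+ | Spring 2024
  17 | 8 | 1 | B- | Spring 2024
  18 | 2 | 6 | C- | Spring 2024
SELECT name, credits FROM courses ORDER BY credits DESC LIMIT 2

Execution result:
name | credits
English 201 | 4
History 101 | 4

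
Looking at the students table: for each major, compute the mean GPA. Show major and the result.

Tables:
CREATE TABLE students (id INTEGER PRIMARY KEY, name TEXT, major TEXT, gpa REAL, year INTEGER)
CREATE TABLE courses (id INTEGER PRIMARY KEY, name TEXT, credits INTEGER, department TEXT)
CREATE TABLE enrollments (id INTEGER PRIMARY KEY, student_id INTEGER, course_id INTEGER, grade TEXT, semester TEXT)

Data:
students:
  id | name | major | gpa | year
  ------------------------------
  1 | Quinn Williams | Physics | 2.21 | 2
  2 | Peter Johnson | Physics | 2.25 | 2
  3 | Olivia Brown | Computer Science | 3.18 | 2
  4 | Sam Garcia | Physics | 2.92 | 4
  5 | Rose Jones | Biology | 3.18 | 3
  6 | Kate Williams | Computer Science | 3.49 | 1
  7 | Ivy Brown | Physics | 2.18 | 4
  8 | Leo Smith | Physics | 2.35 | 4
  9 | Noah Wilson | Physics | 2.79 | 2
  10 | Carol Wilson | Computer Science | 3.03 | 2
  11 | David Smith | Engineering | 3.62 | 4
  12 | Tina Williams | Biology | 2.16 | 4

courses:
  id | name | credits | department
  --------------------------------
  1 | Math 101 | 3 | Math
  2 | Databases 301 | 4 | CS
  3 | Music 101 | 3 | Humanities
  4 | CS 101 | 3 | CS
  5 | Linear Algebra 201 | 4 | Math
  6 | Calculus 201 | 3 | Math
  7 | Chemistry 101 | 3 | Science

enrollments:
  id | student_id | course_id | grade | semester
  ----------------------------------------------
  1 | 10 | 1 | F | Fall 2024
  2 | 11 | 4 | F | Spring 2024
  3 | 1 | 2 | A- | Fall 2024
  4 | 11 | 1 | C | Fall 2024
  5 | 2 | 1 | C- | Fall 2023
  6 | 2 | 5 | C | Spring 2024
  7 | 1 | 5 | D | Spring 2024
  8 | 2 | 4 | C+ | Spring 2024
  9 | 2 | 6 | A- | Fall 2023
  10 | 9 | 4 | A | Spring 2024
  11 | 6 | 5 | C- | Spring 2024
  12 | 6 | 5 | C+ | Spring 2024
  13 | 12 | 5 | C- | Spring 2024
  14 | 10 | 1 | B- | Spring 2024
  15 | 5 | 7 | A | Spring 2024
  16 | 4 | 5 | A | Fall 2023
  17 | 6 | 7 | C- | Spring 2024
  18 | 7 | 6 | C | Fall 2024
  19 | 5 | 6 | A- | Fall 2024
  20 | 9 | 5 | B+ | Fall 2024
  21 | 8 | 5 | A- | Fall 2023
SELECT major, AVG(gpa) AS avg_gpa FROM students GROUP BY major

Execution result:
major | avg_gpa
Biology | 2.67
Computer Science | 3.23
Engineering | 3.62
Physics | 2.45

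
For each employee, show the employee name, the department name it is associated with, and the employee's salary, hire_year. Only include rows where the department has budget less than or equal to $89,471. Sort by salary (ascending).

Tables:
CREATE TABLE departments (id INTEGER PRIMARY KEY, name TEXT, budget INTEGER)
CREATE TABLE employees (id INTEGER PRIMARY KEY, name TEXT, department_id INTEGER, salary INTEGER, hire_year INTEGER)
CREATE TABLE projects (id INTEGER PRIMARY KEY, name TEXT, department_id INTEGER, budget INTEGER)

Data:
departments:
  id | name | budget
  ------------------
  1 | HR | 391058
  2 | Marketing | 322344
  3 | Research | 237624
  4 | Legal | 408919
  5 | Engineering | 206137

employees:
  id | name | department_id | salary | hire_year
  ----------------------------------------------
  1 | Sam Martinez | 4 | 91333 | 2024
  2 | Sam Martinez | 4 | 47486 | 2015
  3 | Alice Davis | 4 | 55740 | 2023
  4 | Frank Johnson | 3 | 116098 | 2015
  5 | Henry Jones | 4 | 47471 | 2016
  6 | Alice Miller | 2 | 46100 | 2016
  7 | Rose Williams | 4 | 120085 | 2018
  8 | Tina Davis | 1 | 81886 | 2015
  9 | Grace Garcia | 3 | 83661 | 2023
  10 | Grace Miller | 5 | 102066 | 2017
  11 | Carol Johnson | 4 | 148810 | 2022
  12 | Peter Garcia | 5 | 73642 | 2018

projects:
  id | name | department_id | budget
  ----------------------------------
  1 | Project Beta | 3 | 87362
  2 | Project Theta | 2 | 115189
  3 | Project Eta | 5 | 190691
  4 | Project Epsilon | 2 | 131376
SELECT c.name, p.name AS department, c.salary, c.hire_year FROM employees c JOIN departments p ON c.department_id = p.id WHERE p.budget <= 89471 ORDER BY c.salary ASC

Execution result:
(no rows)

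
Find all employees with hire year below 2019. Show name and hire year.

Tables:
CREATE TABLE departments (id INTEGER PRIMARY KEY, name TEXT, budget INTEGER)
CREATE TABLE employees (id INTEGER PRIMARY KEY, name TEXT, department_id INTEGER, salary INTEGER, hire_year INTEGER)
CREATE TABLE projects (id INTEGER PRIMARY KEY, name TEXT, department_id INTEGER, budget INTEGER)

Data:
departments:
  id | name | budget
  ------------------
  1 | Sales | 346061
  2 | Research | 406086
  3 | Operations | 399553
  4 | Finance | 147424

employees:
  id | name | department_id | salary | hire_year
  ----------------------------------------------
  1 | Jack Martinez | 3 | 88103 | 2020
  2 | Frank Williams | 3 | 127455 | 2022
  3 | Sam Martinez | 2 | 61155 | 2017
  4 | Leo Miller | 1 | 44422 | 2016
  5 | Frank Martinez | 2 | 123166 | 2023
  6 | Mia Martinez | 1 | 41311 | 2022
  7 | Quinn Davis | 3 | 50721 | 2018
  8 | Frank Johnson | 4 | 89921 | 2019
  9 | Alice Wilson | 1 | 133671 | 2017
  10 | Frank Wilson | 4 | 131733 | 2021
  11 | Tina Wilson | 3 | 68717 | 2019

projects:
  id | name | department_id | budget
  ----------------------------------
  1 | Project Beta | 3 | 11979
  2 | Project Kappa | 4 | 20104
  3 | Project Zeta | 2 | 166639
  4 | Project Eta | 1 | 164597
SELECT name, hire_year FROM employees WHERE hire_year < 2019

Execution result:
name | hire_year
Sam Martinez | 2017
Leo Miller | 2016
Quinn Davis | 2018
Alice Wilson | 2017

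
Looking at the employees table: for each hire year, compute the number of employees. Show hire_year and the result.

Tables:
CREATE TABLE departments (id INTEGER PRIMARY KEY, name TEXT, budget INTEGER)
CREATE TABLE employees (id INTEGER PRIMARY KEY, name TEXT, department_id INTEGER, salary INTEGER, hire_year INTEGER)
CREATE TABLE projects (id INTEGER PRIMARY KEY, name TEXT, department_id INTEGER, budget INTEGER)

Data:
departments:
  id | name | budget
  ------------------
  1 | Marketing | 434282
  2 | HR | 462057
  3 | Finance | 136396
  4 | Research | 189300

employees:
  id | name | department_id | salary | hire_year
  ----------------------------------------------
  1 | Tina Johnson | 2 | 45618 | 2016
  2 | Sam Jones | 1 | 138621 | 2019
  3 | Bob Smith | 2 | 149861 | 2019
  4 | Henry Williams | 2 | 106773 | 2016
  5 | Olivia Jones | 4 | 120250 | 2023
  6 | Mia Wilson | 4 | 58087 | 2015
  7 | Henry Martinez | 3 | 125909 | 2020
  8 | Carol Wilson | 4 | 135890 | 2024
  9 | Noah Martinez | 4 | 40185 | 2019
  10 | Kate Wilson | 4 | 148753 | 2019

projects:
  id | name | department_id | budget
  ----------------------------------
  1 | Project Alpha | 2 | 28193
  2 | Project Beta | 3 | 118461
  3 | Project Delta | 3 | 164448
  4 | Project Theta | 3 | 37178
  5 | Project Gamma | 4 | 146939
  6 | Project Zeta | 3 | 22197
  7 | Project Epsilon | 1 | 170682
SELECT hire_year, COUNT(*) AS n FROM employees GROUP BY hire_year

Execution result:
hire_year | n
2015 | 1
2016 | 2
2019 | 4
2020 | 1
2023 | 1
2024 | 1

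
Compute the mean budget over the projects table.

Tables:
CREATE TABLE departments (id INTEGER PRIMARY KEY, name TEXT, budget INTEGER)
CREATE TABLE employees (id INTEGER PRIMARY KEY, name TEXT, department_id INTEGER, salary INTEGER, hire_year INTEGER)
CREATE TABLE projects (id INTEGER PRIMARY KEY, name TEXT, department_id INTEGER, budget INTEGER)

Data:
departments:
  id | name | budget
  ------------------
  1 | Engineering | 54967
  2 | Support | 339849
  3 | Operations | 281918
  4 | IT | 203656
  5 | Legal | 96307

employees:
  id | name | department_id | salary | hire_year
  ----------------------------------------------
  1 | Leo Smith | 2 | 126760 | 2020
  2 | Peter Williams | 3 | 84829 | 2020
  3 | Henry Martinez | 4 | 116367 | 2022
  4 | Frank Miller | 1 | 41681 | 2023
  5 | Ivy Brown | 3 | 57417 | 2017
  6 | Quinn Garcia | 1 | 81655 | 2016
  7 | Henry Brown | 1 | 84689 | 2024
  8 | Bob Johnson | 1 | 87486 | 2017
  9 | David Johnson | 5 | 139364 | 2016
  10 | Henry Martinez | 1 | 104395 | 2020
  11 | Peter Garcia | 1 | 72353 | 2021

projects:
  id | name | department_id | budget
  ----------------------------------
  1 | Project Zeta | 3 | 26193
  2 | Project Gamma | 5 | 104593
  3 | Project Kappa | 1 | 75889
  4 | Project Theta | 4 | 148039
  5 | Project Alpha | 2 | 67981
SELECT AVG(budget) FROM projects

Execution result:
84539.00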